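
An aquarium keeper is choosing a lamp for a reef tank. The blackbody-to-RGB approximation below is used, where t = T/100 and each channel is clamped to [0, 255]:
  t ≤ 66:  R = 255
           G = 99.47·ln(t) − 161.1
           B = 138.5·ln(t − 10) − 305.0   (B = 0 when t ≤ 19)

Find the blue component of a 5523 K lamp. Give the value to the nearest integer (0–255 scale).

t = 5523/100 = 55.23; the t ≤ 66 branch applies.
B = 138.5·ln(55.23 − 10) − 305.0 = 138.5·ln 45.23 − 305.0 = 138.5·3.8118 − 305.0 = 222.929.
Rounded: 223.

223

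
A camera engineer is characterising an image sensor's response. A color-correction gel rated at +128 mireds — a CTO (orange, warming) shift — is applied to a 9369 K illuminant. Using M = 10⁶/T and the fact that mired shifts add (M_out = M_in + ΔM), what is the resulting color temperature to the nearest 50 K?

M_in = 10⁶/9369 = 106.73 mireds.
M_out = 106.73 + (+128) = 234.73 mireds.
T_out = 10⁶/234.73 = 4260.1 K → 4250 K.

4250 K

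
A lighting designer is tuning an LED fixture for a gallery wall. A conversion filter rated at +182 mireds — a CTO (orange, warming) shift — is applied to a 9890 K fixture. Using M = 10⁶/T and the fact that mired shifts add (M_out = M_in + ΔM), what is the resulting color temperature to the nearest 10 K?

M_in = 10⁶/9890 = 101.11 mireds.
M_out = 101.11 + (+182) = 283.11 mireds.
T_out = 10⁶/283.11 = 3532.2 K → 3530 K.

3530 K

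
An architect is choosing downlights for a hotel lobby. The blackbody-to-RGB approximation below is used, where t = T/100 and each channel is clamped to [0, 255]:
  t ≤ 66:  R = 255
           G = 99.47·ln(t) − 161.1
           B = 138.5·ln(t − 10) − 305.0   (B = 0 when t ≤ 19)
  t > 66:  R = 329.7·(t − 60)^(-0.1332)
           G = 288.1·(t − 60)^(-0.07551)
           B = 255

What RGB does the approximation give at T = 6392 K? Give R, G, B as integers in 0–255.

t = 6392/100 = 63.92; the t ≤ 66 branch applies.
R = 255 by definition for t ≤ 66.
G = 99.47·ln 63.92 − 161.1 = 99.47·4.1576 − 161.1 = 252.460.
B = 138.5·ln(63.92 − 10) − 305.0 = 138.5·ln 53.92 − 305.0 = 138.5·3.9875 − 305.0 = 247.269.
Rounded: (255, 252, 247).

R=255, G=252, B=247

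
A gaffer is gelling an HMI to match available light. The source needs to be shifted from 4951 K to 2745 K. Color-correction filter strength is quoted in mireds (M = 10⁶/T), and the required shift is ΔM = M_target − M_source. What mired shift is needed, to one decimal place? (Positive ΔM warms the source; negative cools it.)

M_source = 10⁶/4951 = 201.979; M_target = 10⁶/2745 = 364.299.
ΔM = 364.299 − 201.979 = 162.319 → +162.3 mireds, a warming shift.

+162.3 mireds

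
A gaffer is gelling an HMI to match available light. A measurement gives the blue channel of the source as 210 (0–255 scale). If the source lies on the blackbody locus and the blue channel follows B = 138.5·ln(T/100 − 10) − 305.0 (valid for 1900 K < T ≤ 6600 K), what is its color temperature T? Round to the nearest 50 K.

5100 K

ln(t − 10) = (210 + 305.0) / 138.5 = 3.7184.
t − 10 = e^3.7184 = 41.199, so t = 51.199.
T = 100·t = 5120 K → 5100 K to the nearest 50 K.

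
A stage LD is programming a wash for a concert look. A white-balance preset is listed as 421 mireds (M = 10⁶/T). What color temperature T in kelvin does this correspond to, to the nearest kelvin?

T = 10⁶ / 421 = 2375.30 K → 2375 K.

2375 K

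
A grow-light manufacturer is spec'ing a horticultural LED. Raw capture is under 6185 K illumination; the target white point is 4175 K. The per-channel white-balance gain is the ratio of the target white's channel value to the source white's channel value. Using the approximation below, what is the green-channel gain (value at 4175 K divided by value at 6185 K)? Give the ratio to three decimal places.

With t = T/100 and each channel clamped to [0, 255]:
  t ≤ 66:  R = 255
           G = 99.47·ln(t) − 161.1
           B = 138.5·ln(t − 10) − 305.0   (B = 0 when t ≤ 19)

0.843

At 6185 K (t = 61.85):
  G = 99.47·ln 61.85 − 161.1 = 99.47·4.1247 − 161.1 = 249.185.
At 4175 K (t = 41.75):
  G = 99.47·ln 41.75 − 161.1 = 99.47·3.7317 − 161.1 = 210.092.
Gain = 210.092 / 249.185 = 0.8431 → 0.843.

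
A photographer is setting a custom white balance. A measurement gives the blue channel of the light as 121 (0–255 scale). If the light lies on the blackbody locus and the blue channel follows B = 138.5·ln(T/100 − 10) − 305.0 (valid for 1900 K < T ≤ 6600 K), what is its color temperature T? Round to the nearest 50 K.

3150 K

ln(t − 10) = (121 + 305.0) / 138.5 = 3.0758.
t − 10 = e^3.0758 = 21.667, so t = 31.667.
T = 100·t = 3167 K → 3150 K to the nearest 50 K.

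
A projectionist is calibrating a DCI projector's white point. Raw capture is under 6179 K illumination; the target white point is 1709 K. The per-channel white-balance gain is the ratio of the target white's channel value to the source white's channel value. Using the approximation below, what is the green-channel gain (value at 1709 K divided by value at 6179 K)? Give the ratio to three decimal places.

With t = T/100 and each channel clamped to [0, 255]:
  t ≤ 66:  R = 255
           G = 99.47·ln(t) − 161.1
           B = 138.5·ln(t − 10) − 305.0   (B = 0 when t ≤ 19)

0.487

At 6179 K (t = 61.79):
  G = 99.47·ln 61.79 − 161.1 = 99.47·4.1237 − 161.1 = 249.089.
At 1709 K (t = 17.09):
  G = 99.47·ln 17.09 − 161.1 = 99.47·2.8385 − 161.1 = 121.245.
Gain = 121.245 / 249.089 = 0.4868 → 0.487.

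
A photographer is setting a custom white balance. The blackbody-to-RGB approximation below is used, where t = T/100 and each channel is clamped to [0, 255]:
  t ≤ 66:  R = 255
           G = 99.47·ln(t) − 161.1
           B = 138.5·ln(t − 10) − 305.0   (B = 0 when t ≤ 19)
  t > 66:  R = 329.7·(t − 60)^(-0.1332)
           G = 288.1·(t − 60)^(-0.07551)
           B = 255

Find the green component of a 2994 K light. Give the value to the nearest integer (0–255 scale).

t = 2994/100 = 29.94; the t ≤ 66 branch applies.
G = 99.47·ln 29.94 − 161.1 = 99.47·3.3992 − 161.1 = 177.018.
Rounded: 177.

177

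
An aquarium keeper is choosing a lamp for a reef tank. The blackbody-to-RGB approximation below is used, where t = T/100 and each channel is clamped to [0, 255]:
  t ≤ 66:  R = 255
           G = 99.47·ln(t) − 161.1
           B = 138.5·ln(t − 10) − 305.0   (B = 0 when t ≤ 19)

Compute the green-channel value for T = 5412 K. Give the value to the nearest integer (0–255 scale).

t = 5412/100 = 54.12; the t ≤ 66 branch applies.
G = 99.47·ln 54.12 − 161.1 = 99.47·3.9912 − 161.1 = 235.905.
Rounded: 236.

236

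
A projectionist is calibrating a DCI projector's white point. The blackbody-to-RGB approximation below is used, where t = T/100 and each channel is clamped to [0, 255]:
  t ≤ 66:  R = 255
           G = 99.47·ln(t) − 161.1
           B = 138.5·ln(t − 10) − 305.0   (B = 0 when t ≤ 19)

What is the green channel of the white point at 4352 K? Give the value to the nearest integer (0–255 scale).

t = 4352/100 = 43.52; the t ≤ 66 branch applies.
G = 99.47·ln 43.52 − 161.1 = 99.47·3.7732 − 161.1 = 214.222.
Rounded: 214.

214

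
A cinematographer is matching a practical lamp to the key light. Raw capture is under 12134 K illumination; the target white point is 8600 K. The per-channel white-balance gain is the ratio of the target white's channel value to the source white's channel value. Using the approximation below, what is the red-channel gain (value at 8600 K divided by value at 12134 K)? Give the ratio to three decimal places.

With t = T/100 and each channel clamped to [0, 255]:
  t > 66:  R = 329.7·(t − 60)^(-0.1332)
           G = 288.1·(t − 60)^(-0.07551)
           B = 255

At 12134 K (t = 121.34):
  R = 329.7·(121.34 − 60)^(-0.1332) = 329.7·61.34^(-0.1332) = 329.7·0.57793 = 190.542.
At 8600 K (t = 86):
  R = 329.7·(86 − 60)^(-0.1332) = 329.7·26^(-0.1332) = 329.7·0.64793 = 213.621.
Gain = 213.621 / 190.542 = 1.1211 → 1.121.

1.121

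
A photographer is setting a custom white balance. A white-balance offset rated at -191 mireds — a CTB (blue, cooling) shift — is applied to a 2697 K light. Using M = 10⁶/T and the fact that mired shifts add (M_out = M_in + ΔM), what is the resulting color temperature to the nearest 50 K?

5550 K

M_in = 10⁶/2697 = 370.78 mireds.
M_out = 370.78 + (-191) = 179.78 mireds.
T_out = 10⁶/179.78 = 5562.3 K → 5550 K.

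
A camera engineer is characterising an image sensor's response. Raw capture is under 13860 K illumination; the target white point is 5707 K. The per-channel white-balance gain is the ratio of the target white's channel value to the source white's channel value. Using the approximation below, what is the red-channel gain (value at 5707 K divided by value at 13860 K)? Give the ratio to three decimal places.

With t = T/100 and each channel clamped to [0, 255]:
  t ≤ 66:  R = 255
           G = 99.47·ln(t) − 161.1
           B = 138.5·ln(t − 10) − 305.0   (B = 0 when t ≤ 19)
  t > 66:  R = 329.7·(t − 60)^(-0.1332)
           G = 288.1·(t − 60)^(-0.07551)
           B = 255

1.383

At 13860 K (t = 138.6):
  R = 329.7·(138.6 − 60)^(-0.1332) = 329.7·78.6^(-0.1332) = 329.7·0.55915 = 184.352.
At 5707 K (t = 57.07):
  R = 255 by definition for t ≤ 66.
Gain = 255.000 / 184.352 = 1.3832 → 1.383.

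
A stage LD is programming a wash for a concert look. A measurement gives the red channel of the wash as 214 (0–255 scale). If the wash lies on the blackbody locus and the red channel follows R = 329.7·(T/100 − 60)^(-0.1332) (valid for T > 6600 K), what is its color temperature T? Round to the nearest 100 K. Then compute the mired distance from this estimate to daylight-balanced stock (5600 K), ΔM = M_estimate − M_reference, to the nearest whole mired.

-62 mireds

(t − 60)^(-0.1332) = 214/329.7 = 0.64907.
t − 60 = 0.64907^(1/-0.1332) = 0.64907^(-7.508) = 25.657, so t = 85.657.
T = 100·t = 8566 K → 8600 K to the nearest 100 K.
M_estimate = 10⁶/8600 = 116.28; M_reference = 10⁶/5600 = 178.57.
ΔM = 116.28 − 178.57 = -62.29 → -62 mireds.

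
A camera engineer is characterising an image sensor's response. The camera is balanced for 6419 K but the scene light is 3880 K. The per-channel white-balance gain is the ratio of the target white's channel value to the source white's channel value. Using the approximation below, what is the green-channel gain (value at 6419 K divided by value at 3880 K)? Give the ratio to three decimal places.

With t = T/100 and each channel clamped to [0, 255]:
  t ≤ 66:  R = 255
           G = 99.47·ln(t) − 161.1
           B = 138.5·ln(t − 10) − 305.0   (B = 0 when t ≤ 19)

At 3880 K (t = 38.8):
  G = 99.47·ln 38.8 − 161.1 = 99.47·3.6584 − 161.1 = 202.803.
At 6419 K (t = 64.19):
  G = 99.47·ln 64.19 − 161.1 = 99.47·4.1618 − 161.1 = 252.879.
Gain = 252.879 / 202.803 = 1.2469 → 1.247.

1.247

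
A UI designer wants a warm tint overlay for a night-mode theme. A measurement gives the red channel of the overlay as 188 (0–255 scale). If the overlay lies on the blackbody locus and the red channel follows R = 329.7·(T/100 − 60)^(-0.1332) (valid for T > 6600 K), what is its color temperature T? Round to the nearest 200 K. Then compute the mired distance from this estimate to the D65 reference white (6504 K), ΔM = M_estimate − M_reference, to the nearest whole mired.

-76 mireds

(t − 60)^(-0.1332) = 188/329.7 = 0.57022.
t − 60 = 0.57022^(1/-0.1332) = 0.57022^(-7.508) = 67.848, so t = 127.848.
T = 100·t = 12785 K → 12800 K to the nearest 200 K.
M_estimate = 10⁶/12800 = 78.12; M_reference = 10⁶/6504 = 153.75.
ΔM = 78.12 − 153.75 = -75.63 → -76 mireds.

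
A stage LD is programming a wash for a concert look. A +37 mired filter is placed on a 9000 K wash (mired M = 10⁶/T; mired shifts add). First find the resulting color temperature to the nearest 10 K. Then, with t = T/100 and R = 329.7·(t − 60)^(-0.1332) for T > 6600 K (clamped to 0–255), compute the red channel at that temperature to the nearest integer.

M_in = 10⁶/9000 = 111.11; M_out = 111.11 + (+37) = 148.11.
T_out = 10⁶/148.11 = 6751.7 K → 6750 K; t = 67.5.
R = 329.7·(67.5 − 60)^(-0.1332) = 329.7·7.5^(-0.1332) = 329.7·0.76461 = 252.093.
Rounded: 252.

252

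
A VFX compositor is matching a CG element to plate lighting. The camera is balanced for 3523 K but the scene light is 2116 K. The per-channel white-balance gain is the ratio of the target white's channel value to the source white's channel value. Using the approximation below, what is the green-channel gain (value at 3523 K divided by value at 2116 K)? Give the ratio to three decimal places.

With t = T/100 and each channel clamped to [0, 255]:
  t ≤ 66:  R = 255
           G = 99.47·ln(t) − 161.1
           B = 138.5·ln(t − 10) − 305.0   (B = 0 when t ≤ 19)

1.356

At 2116 K (t = 21.16):
  G = 99.47·ln 21.16 − 161.1 = 99.47·3.0521 − 161.1 = 142.494.
At 3523 K (t = 35.23):
  G = 99.47·ln 35.23 − 161.1 = 99.47·3.5619 − 161.1 = 193.202.
Gain = 193.202 / 142.494 = 1.3559 → 1.356.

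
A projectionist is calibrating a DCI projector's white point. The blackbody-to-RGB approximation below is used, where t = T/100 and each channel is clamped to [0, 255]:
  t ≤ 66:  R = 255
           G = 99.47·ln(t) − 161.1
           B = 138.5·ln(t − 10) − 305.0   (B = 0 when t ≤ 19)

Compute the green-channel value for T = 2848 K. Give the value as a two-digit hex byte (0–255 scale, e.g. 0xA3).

t = 2848/100 = 28.48; the t ≤ 66 branch applies.
G = 99.47·ln 28.48 − 161.1 = 99.47·3.3492 − 161.1 = 172.045.
Rounded: 172; in hex, 0xAC.

0xAC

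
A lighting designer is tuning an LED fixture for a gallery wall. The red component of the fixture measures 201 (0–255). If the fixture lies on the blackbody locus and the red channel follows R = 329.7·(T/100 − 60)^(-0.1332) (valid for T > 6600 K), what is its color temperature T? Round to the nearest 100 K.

10100 K

(t − 60)^(-0.1332) = 201/329.7 = 0.60965.
t − 60 = 0.60965^(1/-0.1332) = 0.60965^(-7.508) = 41.071, so t = 101.071.
T = 100·t = 10107 K → 10100 K to the nearest 100 K.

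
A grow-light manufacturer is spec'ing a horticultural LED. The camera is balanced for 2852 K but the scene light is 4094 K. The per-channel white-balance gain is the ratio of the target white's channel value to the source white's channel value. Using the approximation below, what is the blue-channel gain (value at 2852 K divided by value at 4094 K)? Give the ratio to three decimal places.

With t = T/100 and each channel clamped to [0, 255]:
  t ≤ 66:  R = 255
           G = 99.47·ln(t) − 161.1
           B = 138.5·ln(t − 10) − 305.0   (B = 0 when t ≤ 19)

0.583

At 4094 K (t = 40.94):
  B = 138.5·ln(40.94 − 10) − 305.0 = 138.5·ln 30.94 − 305.0 = 138.5·3.4320 − 305.0 = 170.339.
At 2852 K (t = 28.52):
  B = 138.5·ln(28.52 − 10) − 305.0 = 138.5·ln 18.52 − 305.0 = 138.5·2.9189 − 305.0 = 99.261.
Gain = 99.261 / 170.339 = 0.5827 → 0.583.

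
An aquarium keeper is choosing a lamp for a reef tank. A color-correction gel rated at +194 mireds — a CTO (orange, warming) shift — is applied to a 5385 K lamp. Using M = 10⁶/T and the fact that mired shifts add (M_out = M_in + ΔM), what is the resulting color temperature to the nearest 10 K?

2630 K

M_in = 10⁶/5385 = 185.70 mireds.
M_out = 185.70 + (+194) = 379.70 mireds.
T_out = 10⁶/379.70 = 2633.7 K → 2630 K.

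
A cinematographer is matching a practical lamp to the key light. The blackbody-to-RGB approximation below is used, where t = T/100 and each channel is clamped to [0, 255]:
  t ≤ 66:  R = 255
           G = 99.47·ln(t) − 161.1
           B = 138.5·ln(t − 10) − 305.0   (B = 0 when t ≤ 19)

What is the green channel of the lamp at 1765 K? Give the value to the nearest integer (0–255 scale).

124

t = 1765/100 = 17.65; the t ≤ 66 branch applies.
G = 99.47·ln 17.65 − 161.1 = 99.47·2.8707 − 161.1 = 124.452.
Rounded: 124.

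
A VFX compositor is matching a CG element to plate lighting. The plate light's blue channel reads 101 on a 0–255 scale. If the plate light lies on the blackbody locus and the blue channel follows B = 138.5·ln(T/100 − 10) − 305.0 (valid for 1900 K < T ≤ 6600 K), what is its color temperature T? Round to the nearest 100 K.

ln(t − 10) = (101 + 305.0) / 138.5 = 2.9314.
t − 10 = e^2.9314 = 18.754, so t = 28.754.
T = 100·t = 2875 K → 2900 K to the nearest 100 K.

2900 K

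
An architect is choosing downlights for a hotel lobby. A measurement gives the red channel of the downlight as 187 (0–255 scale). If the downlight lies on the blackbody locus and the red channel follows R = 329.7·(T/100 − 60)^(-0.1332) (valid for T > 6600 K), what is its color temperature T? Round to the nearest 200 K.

13000 K

(t − 60)^(-0.1332) = 187/329.7 = 0.56718.
t − 60 = 0.56718^(1/-0.1332) = 0.56718^(-7.508) = 70.620, so t = 130.620.
T = 100·t = 13062 K → 13000 K to the nearest 200 K.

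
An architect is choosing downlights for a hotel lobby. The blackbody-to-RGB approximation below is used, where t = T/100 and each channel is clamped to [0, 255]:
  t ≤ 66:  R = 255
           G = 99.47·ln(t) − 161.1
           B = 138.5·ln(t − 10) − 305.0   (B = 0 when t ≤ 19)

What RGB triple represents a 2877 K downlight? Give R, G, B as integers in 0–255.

t = 2877/100 = 28.77; the t ≤ 66 branch applies.
R = 255 by definition for t ≤ 66.
G = 99.47·ln 28.77 − 161.1 = 99.47·3.3593 − 161.1 = 173.053.
B = 138.5·ln(28.77 − 10) − 305.0 = 138.5·ln 18.77 − 305.0 = 138.5·2.9323 − 305.0 = 101.118.
Rounded: (255, 173, 101).

R=255, G=173, B=101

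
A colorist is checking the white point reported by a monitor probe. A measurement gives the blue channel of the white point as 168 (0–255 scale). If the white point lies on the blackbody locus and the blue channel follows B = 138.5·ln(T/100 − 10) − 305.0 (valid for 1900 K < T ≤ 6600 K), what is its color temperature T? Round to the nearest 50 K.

ln(t − 10) = (168 + 305.0) / 138.5 = 3.4152.
t − 10 = e^3.4152 = 30.422, so t = 40.422.
T = 100·t = 4042 K → 4050 K to the nearest 50 K.

4050 K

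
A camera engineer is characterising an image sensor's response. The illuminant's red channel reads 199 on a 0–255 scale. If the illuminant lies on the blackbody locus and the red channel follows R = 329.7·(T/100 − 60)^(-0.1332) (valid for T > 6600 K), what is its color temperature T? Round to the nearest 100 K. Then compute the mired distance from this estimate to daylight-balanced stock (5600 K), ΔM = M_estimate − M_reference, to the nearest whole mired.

(t − 60)^(-0.1332) = 199/329.7 = 0.60358.
t − 60 = 0.60358^(1/-0.1332) = 0.60358^(-7.508) = 44.273, so t = 104.273.
T = 100·t = 10427 K → 10400 K to the nearest 100 K.
M_estimate = 10⁶/10400 = 96.15; M_reference = 10⁶/5600 = 178.57.
ΔM = 96.15 − 178.57 = -82.42 → -82 mireds.

-82 mireds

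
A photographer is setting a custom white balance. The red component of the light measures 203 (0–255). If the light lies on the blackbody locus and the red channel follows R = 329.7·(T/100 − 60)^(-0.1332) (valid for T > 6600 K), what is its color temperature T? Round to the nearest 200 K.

(t − 60)^(-0.1332) = 203/329.7 = 0.61571.
t − 60 = 0.61571^(1/-0.1332) = 0.61571^(-7.508) = 38.129, so t = 98.129.
T = 100·t = 9813 K → 9800 K to the nearest 200 K.

9800 K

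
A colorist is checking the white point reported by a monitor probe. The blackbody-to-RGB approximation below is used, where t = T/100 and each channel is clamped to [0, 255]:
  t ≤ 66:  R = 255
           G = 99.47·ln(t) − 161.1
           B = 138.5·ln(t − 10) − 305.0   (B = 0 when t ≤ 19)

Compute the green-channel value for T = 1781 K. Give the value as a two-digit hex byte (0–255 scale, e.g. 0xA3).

0x7D

t = 1781/100 = 17.81; the t ≤ 66 branch applies.
G = 99.47·ln 17.81 − 161.1 = 99.47·2.8798 − 161.1 = 125.350.
Rounded: 125; in hex, 0x7D.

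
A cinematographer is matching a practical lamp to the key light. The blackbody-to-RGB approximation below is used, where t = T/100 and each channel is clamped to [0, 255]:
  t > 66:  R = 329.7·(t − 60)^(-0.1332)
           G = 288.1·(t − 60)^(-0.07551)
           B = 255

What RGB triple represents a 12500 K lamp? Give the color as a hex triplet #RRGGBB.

t = 12500/100 = 125; the t > 66 branch applies.
R = 329.7·(125 − 60)^(-0.1332) = 329.7·65^(-0.1332) = 329.7·0.57348 = 189.077.
G = 288.1·(125 − 60)^(-0.07551) = 288.1·65^(-0.07551) = 288.1·0.72964 = 210.208.
B = 255 by definition for t > 66.
Rounded: (189, 210, 255).
In hex: #BDD2FF.

#BDD2FF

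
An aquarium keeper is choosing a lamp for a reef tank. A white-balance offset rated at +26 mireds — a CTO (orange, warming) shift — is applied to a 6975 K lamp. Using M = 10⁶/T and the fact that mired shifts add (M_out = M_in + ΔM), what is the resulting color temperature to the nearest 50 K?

M_in = 10⁶/6975 = 143.37 mireds.
M_out = 143.37 + (+26) = 169.37 mireds.
T_out = 10⁶/169.37 = 5904.3 K → 5900 K.

5900 K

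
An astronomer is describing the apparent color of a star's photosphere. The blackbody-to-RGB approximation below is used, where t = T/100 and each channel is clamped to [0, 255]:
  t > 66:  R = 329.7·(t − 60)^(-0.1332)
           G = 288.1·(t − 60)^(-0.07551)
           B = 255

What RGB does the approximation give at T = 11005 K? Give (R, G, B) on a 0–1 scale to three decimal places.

t = 11005/100 = 110.05; the t > 66 branch applies.
R = 329.7·(110.05 − 60)^(-0.1332) = 329.7·50.05^(-0.1332) = 329.7·0.59380 = 195.775.
G = 288.1·(110.05 − 60)^(-0.07551) = 288.1·50.05^(-0.07551) = 288.1·0.74418 = 214.398.
B = 255 by definition for t > 66.
Dividing each by 255: (0.7677, 0.8408, 1.0000) → (0.768, 0.841, 1.000).

(0.768, 0.841, 1.000)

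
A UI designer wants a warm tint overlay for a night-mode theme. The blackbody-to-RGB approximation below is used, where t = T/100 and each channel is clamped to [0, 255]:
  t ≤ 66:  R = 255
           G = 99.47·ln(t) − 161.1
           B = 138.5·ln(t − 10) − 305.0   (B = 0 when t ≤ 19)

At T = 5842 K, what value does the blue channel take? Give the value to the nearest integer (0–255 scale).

t = 5842/100 = 58.42; the t ≤ 66 branch applies.
B = 138.5·ln(58.42 − 10) − 305.0 = 138.5·ln 48.42 − 305.0 = 138.5·3.8799 − 305.0 = 232.368.
Rounded: 232.

232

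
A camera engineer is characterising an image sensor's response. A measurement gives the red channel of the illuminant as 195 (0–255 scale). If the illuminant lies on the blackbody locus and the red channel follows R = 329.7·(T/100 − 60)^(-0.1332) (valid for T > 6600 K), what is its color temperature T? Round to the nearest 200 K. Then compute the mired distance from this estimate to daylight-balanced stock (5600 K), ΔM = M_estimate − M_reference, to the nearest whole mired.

(t − 60)^(-0.1332) = 195/329.7 = 0.59145.
t − 60 = 0.59145^(1/-0.1332) = 0.59145^(-7.508) = 51.564, so t = 111.564.
T = 100·t = 11156 K → 11200 K to the nearest 200 K.
M_estimate = 10⁶/11200 = 89.29; M_reference = 10⁶/5600 = 178.57.
ΔM = 89.29 − 178.57 = -89.29 → -89 mireds.

-89 mireds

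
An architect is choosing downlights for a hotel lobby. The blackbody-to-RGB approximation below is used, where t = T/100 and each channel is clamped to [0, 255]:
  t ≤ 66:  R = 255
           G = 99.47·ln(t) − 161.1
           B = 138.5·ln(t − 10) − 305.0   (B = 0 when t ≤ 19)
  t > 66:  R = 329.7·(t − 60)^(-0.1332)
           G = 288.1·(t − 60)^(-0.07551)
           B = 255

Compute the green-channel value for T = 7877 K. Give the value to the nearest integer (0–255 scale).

t = 7877/100 = 78.77; the t > 66 branch applies.
G = 288.1·(78.77 − 60)^(-0.07551) = 288.1·18.77^(-0.07551) = 288.1·0.80138 = 230.879.
Rounded: 231.

231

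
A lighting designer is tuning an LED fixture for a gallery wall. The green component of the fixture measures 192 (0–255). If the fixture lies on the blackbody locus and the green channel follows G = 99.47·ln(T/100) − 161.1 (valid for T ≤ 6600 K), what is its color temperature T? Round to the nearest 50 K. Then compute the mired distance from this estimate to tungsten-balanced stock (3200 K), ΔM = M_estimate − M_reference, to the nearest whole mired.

ln t = (192 + 161.1) / 99.47 = 3.5498.
t = e^3.5498 = 34.807.
T = 100·t = 3481 K → 3500 K to the nearest 50 K.
M_estimate = 10⁶/3500 = 285.71; M_reference = 10⁶/3200 = 312.50.
ΔM = 285.71 − 312.50 = -26.79 → -27 mireds.

-27 mireds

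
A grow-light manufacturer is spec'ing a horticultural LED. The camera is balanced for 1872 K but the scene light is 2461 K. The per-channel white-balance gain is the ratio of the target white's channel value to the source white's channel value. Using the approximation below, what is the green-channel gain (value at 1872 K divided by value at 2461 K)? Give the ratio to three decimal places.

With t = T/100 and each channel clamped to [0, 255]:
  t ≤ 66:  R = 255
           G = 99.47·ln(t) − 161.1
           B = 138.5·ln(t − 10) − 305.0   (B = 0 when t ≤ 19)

At 2461 K (t = 24.61):
  G = 99.47·ln 24.61 − 161.1 = 99.47·3.2032 − 161.1 = 157.518.
At 1872 K (t = 18.72):
  G = 99.47·ln 18.72 − 161.1 = 99.47·2.9296 − 161.1 = 130.307.
Gain = 130.307 / 157.518 = 0.8273 → 0.827.

0.827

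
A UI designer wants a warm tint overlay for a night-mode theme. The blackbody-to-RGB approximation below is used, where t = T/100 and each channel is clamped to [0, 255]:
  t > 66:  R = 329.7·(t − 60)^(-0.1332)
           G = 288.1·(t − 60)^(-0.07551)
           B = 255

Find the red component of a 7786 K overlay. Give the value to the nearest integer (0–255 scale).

225

t = 7786/100 = 77.86; the t > 66 branch applies.
R = 329.7·(77.86 − 60)^(-0.1332) = 329.7·17.86^(-0.1332) = 329.7·0.68116 = 224.579.
Rounded: 225.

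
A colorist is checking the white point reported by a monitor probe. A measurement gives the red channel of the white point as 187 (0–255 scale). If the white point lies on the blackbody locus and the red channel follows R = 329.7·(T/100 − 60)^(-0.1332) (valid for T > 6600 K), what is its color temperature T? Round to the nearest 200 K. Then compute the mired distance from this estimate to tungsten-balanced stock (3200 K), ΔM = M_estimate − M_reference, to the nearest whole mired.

(t − 60)^(-0.1332) = 187/329.7 = 0.56718.
t − 60 = 0.56718^(1/-0.1332) = 0.56718^(-7.508) = 70.620, so t = 130.620.
T = 100·t = 13062 K → 13000 K to the nearest 200 K.
M_estimate = 10⁶/13000 = 76.92; M_reference = 10⁶/3200 = 312.50.
ΔM = 76.92 − 312.50 = -235.58 → -236 mireds.

-236 mireds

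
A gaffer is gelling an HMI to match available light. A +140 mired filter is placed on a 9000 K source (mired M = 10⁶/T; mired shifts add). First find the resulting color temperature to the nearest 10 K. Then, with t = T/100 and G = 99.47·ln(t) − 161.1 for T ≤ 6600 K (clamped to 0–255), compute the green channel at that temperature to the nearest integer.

205

M_in = 10⁶/9000 = 111.11; M_out = 111.11 + (+140) = 251.11.
T_out = 10⁶/251.11 = 3982.3 K → 3980 K; t = 39.8.
G = 99.47·ln 39.8 − 161.1 = 99.47·3.6839 − 161.1 = 205.334.
Rounded: 205.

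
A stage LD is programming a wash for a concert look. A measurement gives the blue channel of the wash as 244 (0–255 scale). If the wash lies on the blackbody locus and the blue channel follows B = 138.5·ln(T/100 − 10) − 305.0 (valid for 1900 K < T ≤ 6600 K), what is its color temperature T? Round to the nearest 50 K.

6250 K

ln(t − 10) = (244 + 305.0) / 138.5 = 3.9639.
t − 10 = e^3.9639 = 52.662, so t = 62.662.
T = 100·t = 6266 K → 6250 K to the nearest 50 K.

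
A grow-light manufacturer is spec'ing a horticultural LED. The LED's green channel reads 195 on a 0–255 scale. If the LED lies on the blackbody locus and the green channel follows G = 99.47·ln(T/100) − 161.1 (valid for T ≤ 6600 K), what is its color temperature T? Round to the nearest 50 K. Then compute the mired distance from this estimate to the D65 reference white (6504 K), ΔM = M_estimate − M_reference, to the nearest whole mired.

+124 mireds

ln t = (195 + 161.1) / 99.47 = 3.5800.
t = e^3.5800 = 35.873.
T = 100·t = 3587 K → 3600 K to the nearest 50 K.
M_estimate = 10⁶/3600 = 277.78; M_reference = 10⁶/6504 = 153.75.
ΔM = 277.78 − 153.75 = 124.03 → +124 mireds.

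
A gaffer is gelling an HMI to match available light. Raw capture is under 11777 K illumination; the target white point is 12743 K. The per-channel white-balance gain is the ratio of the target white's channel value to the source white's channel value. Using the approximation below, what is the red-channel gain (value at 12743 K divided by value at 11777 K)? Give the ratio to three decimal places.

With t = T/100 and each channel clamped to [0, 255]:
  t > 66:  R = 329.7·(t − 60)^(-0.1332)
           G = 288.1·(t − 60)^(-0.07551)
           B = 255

At 11777 K (t = 117.77):
  R = 329.7·(117.77 − 60)^(-0.1332) = 329.7·57.77^(-0.1332) = 329.7·0.58256 = 192.070.
At 12743 K (t = 127.43):
  R = 329.7·(127.43 − 60)^(-0.1332) = 329.7·67.43^(-0.1332) = 329.7·0.57069 = 188.155.
Gain = 188.155 / 192.070 = 0.9796 → 0.980.

0.980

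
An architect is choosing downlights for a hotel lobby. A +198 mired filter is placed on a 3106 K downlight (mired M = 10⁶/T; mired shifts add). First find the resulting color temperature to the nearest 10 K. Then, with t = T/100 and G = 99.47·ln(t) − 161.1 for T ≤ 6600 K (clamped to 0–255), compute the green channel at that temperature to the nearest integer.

M_in = 10⁶/3106 = 321.96; M_out = 321.96 + (+198) = 519.96.
T_out = 10⁶/519.96 = 1923.2 K → 1920 K; t = 19.2.
G = 99.47·ln 19.2 − 161.1 = 99.47·2.9549 − 161.1 = 132.825.
Rounded: 133.

133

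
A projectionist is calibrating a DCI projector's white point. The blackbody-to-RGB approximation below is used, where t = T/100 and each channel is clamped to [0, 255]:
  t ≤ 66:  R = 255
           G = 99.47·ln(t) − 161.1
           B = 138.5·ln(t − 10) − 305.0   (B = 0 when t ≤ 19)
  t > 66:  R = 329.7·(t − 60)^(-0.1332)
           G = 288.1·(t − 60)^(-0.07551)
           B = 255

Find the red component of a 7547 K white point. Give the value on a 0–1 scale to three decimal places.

t = 7547/100 = 75.47; the t > 66 branch applies.
R = 329.7·(75.47 − 60)^(-0.1332) = 329.7·15.47^(-0.1332) = 329.7·0.69432 = 228.917.
On a 0–1 scale: 228.917/255 = 0.8977 → 0.898.

0.898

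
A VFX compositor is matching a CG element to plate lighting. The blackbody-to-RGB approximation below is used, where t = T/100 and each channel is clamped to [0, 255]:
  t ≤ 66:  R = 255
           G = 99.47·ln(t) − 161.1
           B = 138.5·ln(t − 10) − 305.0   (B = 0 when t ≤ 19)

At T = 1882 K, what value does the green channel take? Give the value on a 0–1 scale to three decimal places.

t = 1882/100 = 18.82; the t ≤ 66 branch applies.
G = 99.47·ln 18.82 − 161.1 = 99.47·2.9349 − 161.1 = 130.837.
On a 0–1 scale: 130.837/255 = 0.5131 → 0.513.

0.513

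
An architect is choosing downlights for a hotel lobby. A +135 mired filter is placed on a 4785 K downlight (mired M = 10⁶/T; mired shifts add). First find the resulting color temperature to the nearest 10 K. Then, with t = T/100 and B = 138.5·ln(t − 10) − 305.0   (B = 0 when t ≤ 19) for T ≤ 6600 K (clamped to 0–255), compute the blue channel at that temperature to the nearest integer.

M_in = 10⁶/4785 = 208.99; M_out = 208.99 + (+135) = 343.99.
T_out = 10⁶/343.99 = 2907.1 K → 2910 K; t = 29.1.
B = 138.5·ln(29.1 − 10) − 305.0 = 138.5·ln 19.1 − 305.0 = 138.5·2.9497 − 305.0 = 103.532.
Rounded: 104.

104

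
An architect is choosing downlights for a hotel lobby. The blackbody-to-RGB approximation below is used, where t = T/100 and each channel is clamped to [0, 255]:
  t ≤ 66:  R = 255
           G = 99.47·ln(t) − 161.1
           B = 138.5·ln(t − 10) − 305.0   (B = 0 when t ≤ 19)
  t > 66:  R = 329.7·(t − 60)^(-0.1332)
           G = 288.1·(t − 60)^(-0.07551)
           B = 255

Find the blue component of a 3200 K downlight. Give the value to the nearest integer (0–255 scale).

t = 3200/100 = 32; the t ≤ 66 branch applies.
B = 138.5·ln(32 − 10) − 305.0 = 138.5·ln 22 − 305.0 = 138.5·3.0910 − 305.0 = 123.109.
Rounded: 123.

123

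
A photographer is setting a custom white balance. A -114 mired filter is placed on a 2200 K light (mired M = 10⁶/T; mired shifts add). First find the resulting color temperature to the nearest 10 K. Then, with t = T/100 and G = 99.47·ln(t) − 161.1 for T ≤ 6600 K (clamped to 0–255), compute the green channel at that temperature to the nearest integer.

175

M_in = 10⁶/2200 = 454.55; M_out = 454.55 + (-114) = 340.55.
T_out = 10⁶/340.55 = 2936.5 K → 2940 K; t = 29.4.
G = 99.47·ln 29.4 − 161.1 = 99.47·3.3810 − 161.1 = 175.208.
Rounded: 175.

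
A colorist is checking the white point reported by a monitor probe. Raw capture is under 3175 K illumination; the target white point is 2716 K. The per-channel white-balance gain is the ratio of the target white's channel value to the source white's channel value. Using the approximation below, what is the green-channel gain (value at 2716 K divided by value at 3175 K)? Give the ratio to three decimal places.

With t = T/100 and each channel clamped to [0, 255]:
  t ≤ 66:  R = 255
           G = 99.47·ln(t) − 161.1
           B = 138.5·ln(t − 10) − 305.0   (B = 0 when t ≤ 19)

At 3175 K (t = 31.75):
  G = 99.47·ln 31.75 − 161.1 = 99.47·3.4579 − 161.1 = 182.857.
At 2716 K (t = 27.16):
  G = 99.47·ln 27.16 − 161.1 = 99.47·3.3017 − 161.1 = 167.325.
Gain = 167.325 / 182.857 = 0.9151 → 0.915.

0.915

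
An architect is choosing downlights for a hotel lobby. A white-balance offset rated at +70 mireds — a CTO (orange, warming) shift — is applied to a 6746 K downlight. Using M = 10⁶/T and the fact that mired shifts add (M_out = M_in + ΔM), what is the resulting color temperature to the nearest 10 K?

4580 K

M_in = 10⁶/6746 = 148.24 mireds.
M_out = 148.24 + (+70) = 218.24 mireds.
T_out = 10⁶/218.24 = 4582.2 K → 4580 K.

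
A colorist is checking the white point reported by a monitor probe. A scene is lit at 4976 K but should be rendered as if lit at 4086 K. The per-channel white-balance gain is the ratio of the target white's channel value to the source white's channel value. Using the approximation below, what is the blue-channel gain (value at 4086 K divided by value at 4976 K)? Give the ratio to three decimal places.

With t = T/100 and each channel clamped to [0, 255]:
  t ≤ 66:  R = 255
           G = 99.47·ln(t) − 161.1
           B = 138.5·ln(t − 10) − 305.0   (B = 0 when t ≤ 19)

0.829

At 4976 K (t = 49.76):
  B = 138.5·ln(49.76 − 10) − 305.0 = 138.5·ln 39.76 − 305.0 = 138.5·3.6829 − 305.0 = 205.076.
At 4086 K (t = 40.86):
  B = 138.5·ln(40.86 − 10) − 305.0 = 138.5·ln 30.86 − 305.0 = 138.5·3.4295 − 305.0 = 169.980.
Gain = 169.980 / 205.076 = 0.8289 → 0.829.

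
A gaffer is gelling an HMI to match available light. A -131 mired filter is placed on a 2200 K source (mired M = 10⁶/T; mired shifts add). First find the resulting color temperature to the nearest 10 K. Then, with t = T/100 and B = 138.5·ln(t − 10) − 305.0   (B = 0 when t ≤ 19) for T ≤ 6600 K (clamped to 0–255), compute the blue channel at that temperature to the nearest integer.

M_in = 10⁶/2200 = 454.55; M_out = 454.55 + (-131) = 323.55.
T_out = 10⁶/323.55 = 3090.8 K → 3090 K; t = 30.9.
B = 138.5·ln(30.9 − 10) − 305.0 = 138.5·ln 20.9 − 305.0 = 138.5·3.0397 − 305.0 = 116.005.
Rounded: 116.

116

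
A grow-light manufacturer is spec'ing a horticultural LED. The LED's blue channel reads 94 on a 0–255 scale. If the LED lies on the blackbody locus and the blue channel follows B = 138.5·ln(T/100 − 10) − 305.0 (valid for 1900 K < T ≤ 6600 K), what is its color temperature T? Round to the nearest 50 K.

ln(t − 10) = (94 + 305.0) / 138.5 = 2.8809.
t − 10 = e^2.8809 = 17.830, so t = 27.830.
T = 100·t = 2783 K → 2800 K to the nearest 50 K.

2800 K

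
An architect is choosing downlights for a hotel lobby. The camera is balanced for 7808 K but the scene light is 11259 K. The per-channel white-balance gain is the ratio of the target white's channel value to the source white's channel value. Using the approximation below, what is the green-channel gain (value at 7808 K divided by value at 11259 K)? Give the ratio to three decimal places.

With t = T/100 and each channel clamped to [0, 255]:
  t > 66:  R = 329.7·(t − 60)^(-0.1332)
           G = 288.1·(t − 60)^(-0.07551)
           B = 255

1.084

At 11259 K (t = 112.59):
  G = 288.1·(112.59 − 60)^(-0.07551) = 288.1·52.59^(-0.07551) = 288.1·0.74140 = 213.598.
At 7808 K (t = 78.08):
  G = 288.1·(78.08 − 60)^(-0.07551) = 288.1·18.08^(-0.07551) = 288.1·0.80365 = 231.533.
Gain = 231.533 / 213.598 = 1.0840 → 1.084.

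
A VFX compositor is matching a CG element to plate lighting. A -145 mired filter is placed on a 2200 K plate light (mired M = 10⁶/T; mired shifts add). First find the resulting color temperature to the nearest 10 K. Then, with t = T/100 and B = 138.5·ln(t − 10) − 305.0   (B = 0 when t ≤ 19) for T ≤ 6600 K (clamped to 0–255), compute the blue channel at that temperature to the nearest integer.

125

M_in = 10⁶/2200 = 454.55; M_out = 454.55 + (-145) = 309.55.
T_out = 10⁶/309.55 = 3230.5 K → 3230 K; t = 32.3.
B = 138.5·ln(32.3 − 10) − 305.0 = 138.5·ln 22.3 − 305.0 = 138.5·3.1046 − 305.0 = 124.985.
Rounded: 125.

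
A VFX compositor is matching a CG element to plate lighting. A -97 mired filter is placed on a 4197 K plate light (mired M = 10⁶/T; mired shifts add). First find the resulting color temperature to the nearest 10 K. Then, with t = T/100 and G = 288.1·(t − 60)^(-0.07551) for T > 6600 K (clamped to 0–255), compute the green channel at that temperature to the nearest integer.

M_in = 10⁶/4197 = 238.27; M_out = 238.27 + (-97) = 141.27.
T_out = 10⁶/141.27 = 7078.9 K → 7080 K; t = 70.8.
G = 288.1·(70.8 − 60)^(-0.07551) = 288.1·10.8^(-0.07551) = 288.1·0.83554 = 240.718.
Rounded: 241.

241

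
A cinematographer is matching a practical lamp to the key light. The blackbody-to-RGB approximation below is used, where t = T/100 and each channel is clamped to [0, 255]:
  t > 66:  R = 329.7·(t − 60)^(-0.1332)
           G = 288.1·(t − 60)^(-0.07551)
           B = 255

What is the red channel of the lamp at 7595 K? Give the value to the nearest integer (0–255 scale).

t = 7595/100 = 75.95; the t > 66 branch applies.
R = 329.7·(75.95 − 60)^(-0.1332) = 329.7·15.95^(-0.1332) = 329.7·0.69150 = 227.988.
Rounded: 228.

228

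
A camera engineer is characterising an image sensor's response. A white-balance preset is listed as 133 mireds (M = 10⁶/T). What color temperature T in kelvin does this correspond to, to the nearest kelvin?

7519 K

T = 10⁶ / 133 = 7518.80 K → 7519 K.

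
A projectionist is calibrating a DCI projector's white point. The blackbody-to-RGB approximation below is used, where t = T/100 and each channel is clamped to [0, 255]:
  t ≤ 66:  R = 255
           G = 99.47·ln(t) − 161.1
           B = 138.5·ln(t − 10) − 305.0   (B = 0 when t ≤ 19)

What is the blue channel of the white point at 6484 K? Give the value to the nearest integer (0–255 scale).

t = 6484/100 = 64.84; the t ≤ 66 branch applies.
B = 138.5·ln(64.84 − 10) − 305.0 = 138.5·ln 54.84 − 305.0 = 138.5·4.0044 − 305.0 = 249.612.
Rounded: 250.

250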